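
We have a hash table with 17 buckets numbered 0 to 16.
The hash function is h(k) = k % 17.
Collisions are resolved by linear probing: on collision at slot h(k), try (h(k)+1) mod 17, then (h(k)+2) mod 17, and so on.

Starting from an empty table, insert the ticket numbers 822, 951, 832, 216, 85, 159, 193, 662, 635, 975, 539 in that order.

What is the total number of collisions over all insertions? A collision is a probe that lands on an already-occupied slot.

16

822 hashes to 6; slot 6 is free → place at 6.
951 hashes to 16; slot 16 is free → place at 16.
832 hashes to 16; 16 taken → place at 0.
216 hashes to 12; slot 12 is free → place at 12.
85 hashes to 0; 0 taken → place at 1.
159 hashes to 6; 6 taken → place at 7.
193 hashes to 6; 6,7 taken → place at 8.
662 hashes to 16; 16,0,1 taken → place at 2.
635 hashes to 6; 6,7,8 taken → place at 9.
975 hashes to 6; 6,7,8,9 taken → place at 10.
539 hashes to 12; 12 taken → place at 13.
Table: [832, 85, 662, ∅, ∅, ∅, 822, 159, 193, 635, 975, ∅, 216, 539, ∅, ∅, 951]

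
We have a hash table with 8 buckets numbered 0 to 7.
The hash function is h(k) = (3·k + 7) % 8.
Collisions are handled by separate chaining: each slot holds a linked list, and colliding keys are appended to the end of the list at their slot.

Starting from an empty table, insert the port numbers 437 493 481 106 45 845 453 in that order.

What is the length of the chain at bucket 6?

Insert 437: h=6, bucket 6 empty → new chain.
Insert 493: h=6, bucket 6 nonempty → append to chain.
Insert 481: h=2, bucket 2 empty → new chain.
Insert 106: h=5, bucket 5 empty → new chain.
Insert 45: h=6, bucket 6 nonempty → append to chain.
Insert 845: h=6, bucket 6 nonempty → append to chain.
Insert 453: h=6, bucket 6 nonempty → append to chain.
Final buckets:
0: -
1: -
2: 481
3: -
4: -
5: 106
6: 437 -> 493 -> 45 -> 845 -> 453
7: -

5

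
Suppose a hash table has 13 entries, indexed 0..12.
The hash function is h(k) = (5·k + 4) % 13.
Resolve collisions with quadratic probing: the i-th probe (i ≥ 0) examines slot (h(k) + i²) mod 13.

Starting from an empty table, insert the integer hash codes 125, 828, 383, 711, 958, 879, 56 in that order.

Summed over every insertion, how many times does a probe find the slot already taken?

5

125 hashes to 5; slot 5 is free => place at 5.
828 hashes to 10; slot 10 is free => place at 10.
383 hashes to 8; slot 8 is free => place at 8.
711 hashes to 10; 10 taken => place at 11.
958 hashes to 10; 10,11 taken => place at 1.
879 hashes to 5; 5 taken => place at 6.
56 hashes to 11; 11 taken => place at 12.
Table: [-, 958, -, -, -, 125, 879, -, 383, -, 828, 711, 56]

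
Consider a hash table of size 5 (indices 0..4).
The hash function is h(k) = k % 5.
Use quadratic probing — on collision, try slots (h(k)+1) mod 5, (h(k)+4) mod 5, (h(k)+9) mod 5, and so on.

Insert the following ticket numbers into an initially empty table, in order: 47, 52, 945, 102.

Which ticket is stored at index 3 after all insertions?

52

47 hashes to 2; slot 2 is free => place at 2.
52 hashes to 2; 2 taken => place at 3.
945 hashes to 0; slot 0 is free => place at 0.
102 hashes to 2; 2,3 taken => place at 1.
Table: [945, 102, 47, 52, -]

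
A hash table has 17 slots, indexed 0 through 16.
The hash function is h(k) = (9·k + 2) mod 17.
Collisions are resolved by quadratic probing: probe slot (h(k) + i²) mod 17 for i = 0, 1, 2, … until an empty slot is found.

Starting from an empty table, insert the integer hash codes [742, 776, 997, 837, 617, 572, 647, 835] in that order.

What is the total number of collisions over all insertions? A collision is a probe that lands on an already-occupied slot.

742: h=16 -> slot 16
776: h=16, probe 16,0 -> slot 0
997: h=16, probe 16,0,3 -> slot 3
837: h=4 -> slot 4
617: h=13 -> slot 13
572: h=16, probe 16,0,3,8 -> slot 8
647: h=11 -> slot 11
835: h=3, probe 3,4,7 -> slot 7
Table: [776, —, —, 997, 837, —, —, 835, 572, —, —, 647, —, 617, —, —, 742]

8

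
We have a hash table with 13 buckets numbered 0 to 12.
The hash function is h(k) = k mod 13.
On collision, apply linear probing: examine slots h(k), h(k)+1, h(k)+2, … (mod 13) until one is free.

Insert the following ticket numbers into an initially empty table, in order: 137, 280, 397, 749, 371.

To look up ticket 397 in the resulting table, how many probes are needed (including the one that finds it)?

3

137: h=7 → slot 7
280: h=7, probe 7,8 → slot 8
397: h=7, probe 7,8,9 → slot 9
749: h=8, probe 8,9,10 → slot 10
371: h=7, probe 7,8,9,10,11 → slot 11
Table: [∅, ∅, ∅, ∅, ∅, ∅, ∅, 137, 280, 397, 749, 371, ∅]
Lookup 397: h=7, probe 7,8,9 → found at 9.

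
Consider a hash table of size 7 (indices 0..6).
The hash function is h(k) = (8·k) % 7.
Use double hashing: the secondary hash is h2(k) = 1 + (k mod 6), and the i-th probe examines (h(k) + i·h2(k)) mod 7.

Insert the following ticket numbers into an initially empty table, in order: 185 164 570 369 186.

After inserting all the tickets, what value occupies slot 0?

186

185: h=3 => slot 3
164: h=3, h2=3, probe 3,6 => slot 6
570: h=3, h2=1, probe 3,4 => slot 4
369: h=5 => slot 5
186: h=4, h2=1, probe 4,5,6,0 => slot 0
Table: [186, ∅, ∅, 185, 570, 369, 164]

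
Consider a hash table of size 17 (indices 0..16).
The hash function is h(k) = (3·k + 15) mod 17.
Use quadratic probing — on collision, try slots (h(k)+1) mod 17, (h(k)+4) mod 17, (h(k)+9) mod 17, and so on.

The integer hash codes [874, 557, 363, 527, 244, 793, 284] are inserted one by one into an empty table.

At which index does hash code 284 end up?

874 hashes to 2; slot 2 is free -> place at 2.
557 hashes to 3; slot 3 is free -> place at 3.
363 hashes to 16; slot 16 is free -> place at 16.
527 hashes to 15; slot 15 is free -> place at 15.
244 hashes to 16; 16 taken -> place at 0.
793 hashes to 14; slot 14 is free -> place at 14.
284 hashes to 0; 0 taken -> place at 1.
Table: [244, 284, 874, 557, ∅, ∅, ∅, ∅, ∅, ∅, ∅, ∅, ∅, ∅, 793, 527, 363]

1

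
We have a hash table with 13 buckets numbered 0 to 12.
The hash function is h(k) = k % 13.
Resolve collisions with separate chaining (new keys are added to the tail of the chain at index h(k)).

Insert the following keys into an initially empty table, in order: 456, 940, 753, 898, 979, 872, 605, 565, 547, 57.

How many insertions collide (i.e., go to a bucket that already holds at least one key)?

4

Insert 456: h=1, bucket 1 empty → new chain.
Insert 940: h=4, bucket 4 empty → new chain.
Insert 753: h=12, bucket 12 empty → new chain.
Insert 898: h=1, bucket 1 nonempty → append to chain.
Insert 979: h=4, bucket 4 nonempty → append to chain.
Insert 872: h=1, bucket 1 nonempty → append to chain.
Insert 605: h=7, bucket 7 empty → new chain.
Insert 565: h=6, bucket 6 empty → new chain.
Insert 547: h=1, bucket 1 nonempty → append to chain.
Insert 57: h=5, bucket 5 empty → new chain.
Final buckets:
0: —
1: 456 -> 898 -> 872 -> 547
2: —
3: —
4: 940 -> 979
5: 57
6: 565
7: 605
8: —
9: —
10: —
11: —
12: 753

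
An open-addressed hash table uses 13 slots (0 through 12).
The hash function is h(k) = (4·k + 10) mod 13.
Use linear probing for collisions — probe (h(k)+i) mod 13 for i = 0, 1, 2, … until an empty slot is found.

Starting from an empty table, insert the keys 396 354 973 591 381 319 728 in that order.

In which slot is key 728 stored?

396: h=8 => slot 8
354: h=9 => slot 9
973: h=2 => slot 2
591: h=8, probe 8,9,10 => slot 10
381: h=0 => slot 0
319: h=12 => slot 12
728: h=10, probe 10,11 => slot 11
Table: [381, ∅, 973, ∅, ∅, ∅, ∅, ∅, 396, 354, 591, 728, 319]

11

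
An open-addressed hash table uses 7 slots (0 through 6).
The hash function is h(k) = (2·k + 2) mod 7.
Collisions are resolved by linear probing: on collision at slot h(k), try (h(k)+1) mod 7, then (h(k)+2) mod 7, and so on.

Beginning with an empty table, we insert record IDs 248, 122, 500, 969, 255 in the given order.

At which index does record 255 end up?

5

248 hashes to 1; slot 1 is free → place at 1.
122 hashes to 1; 1 taken → place at 2.
500 hashes to 1; 1,2 taken → place at 3.
969 hashes to 1; 1,2,3 taken → place at 4.
255 hashes to 1; 1,2,3,4 taken → place at 5.
Table: [—, 248, 122, 500, 969, 255, —]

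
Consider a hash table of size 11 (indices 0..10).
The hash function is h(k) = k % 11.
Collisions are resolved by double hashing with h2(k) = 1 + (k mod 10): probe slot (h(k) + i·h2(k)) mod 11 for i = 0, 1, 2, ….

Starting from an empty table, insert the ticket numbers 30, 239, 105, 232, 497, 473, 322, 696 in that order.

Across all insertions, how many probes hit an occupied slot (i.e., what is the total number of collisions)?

2

Insert 30: h=8, slot 8 empty -> index 8.
Insert 239: h=8, h2=10, slot 8 occupied -> index 7.
Insert 105: h=6, slot 6 empty -> index 6.
Insert 232: h=1, slot 1 empty -> index 1.
Insert 497: h=2, slot 2 empty -> index 2.
Insert 473: h=0, slot 0 empty -> index 0.
Insert 322: h=3, slot 3 empty -> index 3.
Insert 696: h=3, h2=7, slot 3 occupied -> index 10.
Table: [473, 232, 497, 322, _, _, 105, 239, 30, _, 696]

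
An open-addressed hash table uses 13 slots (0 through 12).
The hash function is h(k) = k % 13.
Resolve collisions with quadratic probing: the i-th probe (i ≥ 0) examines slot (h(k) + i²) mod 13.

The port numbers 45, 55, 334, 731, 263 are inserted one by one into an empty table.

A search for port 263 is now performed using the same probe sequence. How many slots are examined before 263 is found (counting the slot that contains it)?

3

45: h=6 → slot 6
55: h=3 → slot 3
334: h=9 → slot 9
731: h=3, probe 3,4 → slot 4
263: h=3, probe 3,4,7 → slot 7
Table: [∅, ∅, ∅, 55, 731, ∅, 45, 263, ∅, 334, ∅, ∅, ∅]
Lookup 263: h=3, probe 3,4,7 → found at 7.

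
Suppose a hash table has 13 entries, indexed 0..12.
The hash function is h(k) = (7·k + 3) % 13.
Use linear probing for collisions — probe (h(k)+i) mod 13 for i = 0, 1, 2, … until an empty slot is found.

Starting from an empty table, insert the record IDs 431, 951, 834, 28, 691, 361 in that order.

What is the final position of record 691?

8

431: h=4 -> slot 4
951: h=4, probe 4,5 -> slot 5
834: h=4, probe 4,5,6 -> slot 6
28: h=4, probe 4,5,6,7 -> slot 7
691: h=4, probe 4,5,6,7,8 -> slot 8
361: h=8, probe 8,9 -> slot 9
Table: [_, _, _, _, 431, 951, 834, 28, 691, 361, _, _, _]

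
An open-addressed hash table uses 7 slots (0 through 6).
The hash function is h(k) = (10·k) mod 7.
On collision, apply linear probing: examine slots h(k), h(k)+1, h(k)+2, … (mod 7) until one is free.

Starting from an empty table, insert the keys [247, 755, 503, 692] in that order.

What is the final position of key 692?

247 hashes to 6; slot 6 is free => place at 6.
755 hashes to 4; slot 4 is free => place at 4.
503 hashes to 4; 4 taken => place at 5.
692 hashes to 4; 4,5,6 taken => place at 0.
Table: [692, ., ., ., 755, 503, 247]

0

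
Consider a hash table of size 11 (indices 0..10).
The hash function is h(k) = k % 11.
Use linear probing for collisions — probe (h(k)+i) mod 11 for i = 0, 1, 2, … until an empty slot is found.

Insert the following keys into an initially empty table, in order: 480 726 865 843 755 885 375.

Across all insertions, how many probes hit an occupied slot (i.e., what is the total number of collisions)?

6

480: h=7 -> slot 7
726: h=0 -> slot 0
865: h=7, probe 7,8 -> slot 8
843: h=7, probe 7,8,9 -> slot 9
755: h=7, probe 7,8,9,10 -> slot 10
885: h=5 -> slot 5
375: h=1 -> slot 1
Table: [726, 375, _, _, _, 885, _, 480, 865, 843, 755]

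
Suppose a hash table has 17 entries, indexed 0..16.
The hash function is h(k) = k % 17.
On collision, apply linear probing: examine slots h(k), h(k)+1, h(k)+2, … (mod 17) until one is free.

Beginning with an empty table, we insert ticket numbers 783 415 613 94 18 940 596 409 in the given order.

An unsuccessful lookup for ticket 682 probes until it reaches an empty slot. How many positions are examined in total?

783 hashes to 1; slot 1 is free => place at 1.
415 hashes to 7; slot 7 is free => place at 7.
613 hashes to 1; 1 taken => place at 2.
94 hashes to 9; slot 9 is free => place at 9.
18 hashes to 1; 1,2 taken => place at 3.
940 hashes to 5; slot 5 is free => place at 5.
596 hashes to 1; 1,2,3 taken => place at 4.
409 hashes to 1; 1,2,3,4,5 taken => place at 6.
Table: [-, 783, 613, 18, 596, 940, 409, 415, -, 94, -, -, -, -, -, -, -]
Lookup 682: h=2, probe 2,3,4,5,6,7,8 → slot 8 empty, not found.

7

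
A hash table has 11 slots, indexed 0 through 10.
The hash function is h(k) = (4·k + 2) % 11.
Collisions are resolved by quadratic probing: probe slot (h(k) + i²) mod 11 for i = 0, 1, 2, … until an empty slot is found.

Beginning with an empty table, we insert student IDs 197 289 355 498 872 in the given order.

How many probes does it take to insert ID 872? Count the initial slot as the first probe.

197 hashes to 9; slot 9 is free -> place at 9.
289 hashes to 3; slot 3 is free -> place at 3.
355 hashes to 3; 3 taken -> place at 4.
498 hashes to 3; 3,4 taken -> place at 7.
872 hashes to 3; 3,4,7 taken -> place at 1.
Table: [_, 872, _, 289, 355, _, _, 498, _, 197, _]

4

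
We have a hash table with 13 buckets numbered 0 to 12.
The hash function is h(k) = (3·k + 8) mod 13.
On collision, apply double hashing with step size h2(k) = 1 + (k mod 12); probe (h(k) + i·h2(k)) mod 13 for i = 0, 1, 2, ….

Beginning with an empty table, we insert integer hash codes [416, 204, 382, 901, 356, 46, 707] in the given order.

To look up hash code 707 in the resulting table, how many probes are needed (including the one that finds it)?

6

416: h=8 => slot 8
204: h=9 => slot 9
382: h=10 => slot 10
901: h=7 => slot 7
356: h=10, h2=9, probe 10,6 => slot 6
46: h=3 => slot 3
707: h=10, h2=12, probe 10,9,8,7,6,5 => slot 5
Table: [-, -, -, 46, -, 707, 356, 901, 416, 204, 382, -, -]
Lookup 707: h=10, h2=12, probe 10,9,8,7,6,5 → found at 5.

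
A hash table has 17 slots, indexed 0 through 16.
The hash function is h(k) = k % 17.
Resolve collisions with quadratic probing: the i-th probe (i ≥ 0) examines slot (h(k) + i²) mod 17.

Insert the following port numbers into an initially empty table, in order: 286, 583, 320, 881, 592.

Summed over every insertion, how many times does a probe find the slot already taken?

286: h=14 -> slot 14
583: h=5 -> slot 5
320: h=14, probe 14,15 -> slot 15
881: h=14, probe 14,15,1 -> slot 1
592: h=14, probe 14,15,1,6 -> slot 6
Table: [∅, 881, ∅, ∅, ∅, 583, 592, ∅, ∅, ∅, ∅, ∅, ∅, ∅, 286, 320, ∅]

6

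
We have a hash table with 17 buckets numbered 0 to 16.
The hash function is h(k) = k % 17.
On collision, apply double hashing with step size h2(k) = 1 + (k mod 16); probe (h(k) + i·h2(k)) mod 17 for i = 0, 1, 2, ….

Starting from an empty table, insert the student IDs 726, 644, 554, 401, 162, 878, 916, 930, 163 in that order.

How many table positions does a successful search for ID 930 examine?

3

726: h=12 => slot 12
644: h=15 => slot 15
554: h=10 => slot 10
401: h=10, h2=2, probe 10,12,14 => slot 14
162: h=9 => slot 9
878: h=11 => slot 11
916: h=15, h2=5, probe 15,3 => slot 3
930: h=12, h2=3, probe 12,15,1 => slot 1
163: h=10, h2=4, probe 10,14,1,5 => slot 5
Table: [., 930, ., 916, ., 163, ., ., ., 162, 554, 878, 726, ., 401, 644, .]
Lookup 930: h=12, h2=3, probe 12,15,1 → found at 1.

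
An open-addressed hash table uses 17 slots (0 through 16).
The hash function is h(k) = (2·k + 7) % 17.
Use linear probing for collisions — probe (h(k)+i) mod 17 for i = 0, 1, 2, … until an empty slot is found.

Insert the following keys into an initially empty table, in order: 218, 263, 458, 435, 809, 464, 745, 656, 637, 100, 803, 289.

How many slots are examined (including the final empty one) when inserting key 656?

218: h=1 => slot 1
263: h=6 => slot 6
458: h=5 => slot 5
435: h=10 => slot 10
809: h=10, probe 10,11 => slot 11
464: h=0 => slot 0
745: h=1, probe 1,2 => slot 2
656: h=10, probe 10,11,12 => slot 12
637: h=6, probe 6,7 => slot 7
100: h=3 => slot 3
803: h=15 => slot 15
289: h=7, probe 7,8 => slot 8
Table: [464, 218, 745, 100, -, 458, 263, 637, 289, -, 435, 809, 656, -, -, 803, -]

3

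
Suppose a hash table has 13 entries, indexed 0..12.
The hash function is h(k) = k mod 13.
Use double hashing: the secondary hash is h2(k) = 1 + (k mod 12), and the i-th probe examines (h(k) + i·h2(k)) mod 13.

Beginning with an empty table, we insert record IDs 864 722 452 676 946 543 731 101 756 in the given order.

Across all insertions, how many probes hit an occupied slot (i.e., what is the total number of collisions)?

864 hashes to 6; slot 6 is free => place at 6.
722 hashes to 7; slot 7 is free => place at 7.
452 hashes to 10; slot 10 is free => place at 10.
676 hashes to 0; slot 0 is free => place at 0.
946 hashes to 10, h2=11; 10 taken => place at 8.
543 hashes to 10, h2=4; 10 taken => place at 1.
731 hashes to 3; slot 3 is free => place at 3.
101 hashes to 10, h2=6; 10,3 taken => place at 9.
756 hashes to 2; slot 2 is free => place at 2.
Table: [676, 543, 756, 731, —, —, 864, 722, 946, 101, 452, —, —]

4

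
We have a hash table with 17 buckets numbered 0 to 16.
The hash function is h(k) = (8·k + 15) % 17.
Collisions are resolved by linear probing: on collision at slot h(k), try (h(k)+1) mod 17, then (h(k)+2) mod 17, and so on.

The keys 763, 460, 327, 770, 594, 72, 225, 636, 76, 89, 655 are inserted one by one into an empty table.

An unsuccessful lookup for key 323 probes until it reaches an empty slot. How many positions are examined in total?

763: h=16 -> slot 16
460: h=6 -> slot 6
327: h=13 -> slot 13
770: h=4 -> slot 4
594: h=7 -> slot 7
72: h=13, probe 13,14 -> slot 14
225: h=13, probe 13,14,15 -> slot 15
636: h=3 -> slot 3
76: h=11 -> slot 11
89: h=13, probe 13,14,15,16,0 -> slot 0
655: h=2 -> slot 2
Table: [89, ., 655, 636, 770, ., 460, 594, ., ., ., 76, ., 327, 72, 225, 763]
Lookup 323: h=15, probe 15,16,0,1 → slot 1 empty, not found.

4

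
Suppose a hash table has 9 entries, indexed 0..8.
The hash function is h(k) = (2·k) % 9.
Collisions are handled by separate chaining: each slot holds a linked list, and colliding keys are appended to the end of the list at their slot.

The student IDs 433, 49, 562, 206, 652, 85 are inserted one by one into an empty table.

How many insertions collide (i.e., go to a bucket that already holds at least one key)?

3

433 -> bucket 2
49 -> bucket 8
562 -> bucket 8 (collision)
206 -> bucket 7
652 -> bucket 8 (collision)
85 -> bucket 8 (collision)
Final buckets:
0: ∅
1: ∅
2: 433
3: ∅
4: ∅
5: ∅
6: ∅
7: 206
8: 49 -> 562 -> 652 -> 85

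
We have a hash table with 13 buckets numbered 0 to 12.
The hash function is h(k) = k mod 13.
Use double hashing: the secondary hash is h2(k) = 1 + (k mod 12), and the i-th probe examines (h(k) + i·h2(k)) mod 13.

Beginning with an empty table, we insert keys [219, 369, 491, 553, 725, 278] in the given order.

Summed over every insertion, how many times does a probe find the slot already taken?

219: h=11 => slot 11
369: h=5 => slot 5
491: h=10 => slot 10
553: h=7 => slot 7
725: h=10, h2=6, probe 10,3 => slot 3
278: h=5, h2=3, probe 5,8 => slot 8
Table: [-, -, -, 725, -, 369, -, 553, 278, -, 491, 219, -]

2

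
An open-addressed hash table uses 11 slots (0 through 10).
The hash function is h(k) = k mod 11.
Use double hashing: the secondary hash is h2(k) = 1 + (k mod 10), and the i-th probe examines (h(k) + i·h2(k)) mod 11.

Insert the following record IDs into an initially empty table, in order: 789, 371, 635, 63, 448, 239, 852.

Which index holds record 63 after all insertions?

789 hashes to 8; slot 8 is free => place at 8.
371 hashes to 8, h2=2; 8 taken => place at 10.
635 hashes to 8, h2=6; 8 taken => place at 3.
63 hashes to 8, h2=4; 8 taken => place at 1.
448 hashes to 8, h2=9; 8 taken => place at 6.
239 hashes to 8, h2=10; 8 taken => place at 7.
852 hashes to 5; slot 5 is free => place at 5.
Table: [-, 63, -, 635, -, 852, 448, 239, 789, -, 371]

1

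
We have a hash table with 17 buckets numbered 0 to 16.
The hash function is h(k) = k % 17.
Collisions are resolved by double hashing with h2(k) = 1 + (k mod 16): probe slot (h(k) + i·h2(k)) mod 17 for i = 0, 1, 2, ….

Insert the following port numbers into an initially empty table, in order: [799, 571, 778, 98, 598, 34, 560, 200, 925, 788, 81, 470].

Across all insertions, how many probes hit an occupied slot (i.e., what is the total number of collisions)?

Insert 799: h=0, slot 0 empty => index 0.
Insert 571: h=10, slot 10 empty => index 10.
Insert 778: h=13, slot 13 empty => index 13.
Insert 98: h=13, h2=3, slot 13 occupied => index 16.
Insert 598: h=3, slot 3 empty => index 3.
Insert 34: h=0, h2=3, slots 0,3 occupied => index 6.
Insert 560: h=16, h2=1, slots 16,0 occupied => index 1.
Insert 200: h=13, h2=9, slot 13 occupied => index 5.
Insert 925: h=7, slot 7 empty => index 7.
Insert 788: h=6, h2=5, slot 6 occupied => index 11.
Insert 81: h=13, h2=2, slot 13 occupied => index 15.
Insert 470: h=11, h2=7, slots 11,1 occupied => index 8.
Table: [799, 560, ∅, 598, ∅, 200, 34, 925, 470, ∅, 571, 788, ∅, 778, ∅, 81, 98]

10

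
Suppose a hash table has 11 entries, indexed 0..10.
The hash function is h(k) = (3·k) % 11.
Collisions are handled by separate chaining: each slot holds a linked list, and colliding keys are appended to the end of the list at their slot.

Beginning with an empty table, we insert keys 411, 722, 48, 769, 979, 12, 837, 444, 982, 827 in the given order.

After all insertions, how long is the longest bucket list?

Insert 411: h=1, bucket 1 empty -> new chain.
Insert 722: h=10, bucket 10 empty -> new chain.
Insert 48: h=1, bucket 1 nonempty -> append to chain.
Insert 769: h=8, bucket 8 empty -> new chain.
Insert 979: h=0, bucket 0 empty -> new chain.
Insert 12: h=3, bucket 3 empty -> new chain.
Insert 837: h=3, bucket 3 nonempty -> append to chain.
Insert 444: h=1, bucket 1 nonempty -> append to chain.
Insert 982: h=9, bucket 9 empty -> new chain.
Insert 827: h=6, bucket 6 empty -> new chain.
Final buckets:
0: 979
1: 411 -> 48 -> 444
2: —
3: 12 -> 837
4: —
5: —
6: 827
7: —
8: 769
9: 982
10: 722

3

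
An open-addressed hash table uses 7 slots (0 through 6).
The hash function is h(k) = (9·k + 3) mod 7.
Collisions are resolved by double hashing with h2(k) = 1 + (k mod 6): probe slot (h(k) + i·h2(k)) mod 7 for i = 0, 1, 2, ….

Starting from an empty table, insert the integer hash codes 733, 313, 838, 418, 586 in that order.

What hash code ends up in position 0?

586

733: h=6 => slot 6
313: h=6, h2=2, probe 6,1 => slot 1
838: h=6, h2=5, probe 6,4 => slot 4
418: h=6, h2=5, probe 6,4,2 => slot 2
586: h=6, h2=5, probe 6,4,2,0 => slot 0
Table: [586, 313, 418, _, 838, _, 733]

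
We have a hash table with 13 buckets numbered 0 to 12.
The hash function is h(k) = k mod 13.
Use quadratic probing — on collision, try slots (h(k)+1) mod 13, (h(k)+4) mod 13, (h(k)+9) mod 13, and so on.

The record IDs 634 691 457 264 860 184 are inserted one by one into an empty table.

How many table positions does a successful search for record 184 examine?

4

Insert 634: h=10, slot 10 empty -> index 10.
Insert 691: h=2, slot 2 empty -> index 2.
Insert 457: h=2, slot 2 occupied -> index 3.
Insert 264: h=4, slot 4 empty -> index 4.
Insert 860: h=2, slots 2,3 occupied -> index 6.
Insert 184: h=2, slots 2,3,6 occupied -> index 11.
Table: [-, -, 691, 457, 264, -, 860, -, -, -, 634, 184, -]
Lookup 184: h=2, probe 2,3,6,11 → found at 11.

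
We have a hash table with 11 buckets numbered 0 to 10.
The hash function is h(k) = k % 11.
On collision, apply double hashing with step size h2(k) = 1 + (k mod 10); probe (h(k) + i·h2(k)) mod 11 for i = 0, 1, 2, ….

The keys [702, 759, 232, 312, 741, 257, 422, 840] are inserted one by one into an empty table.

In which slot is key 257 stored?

3

702: h=9 → slot 9
759: h=0 → slot 0
232: h=1 → slot 1
312: h=4 → slot 4
741: h=4, h2=2, probe 4,6 → slot 6
257: h=4, h2=8, probe 4,1,9,6,3 → slot 3
422: h=4, h2=3, probe 4,7 → slot 7
840: h=4, h2=1, probe 4,5 → slot 5
Table: [759, 232, -, 257, 312, 840, 741, 422, -, 702, -]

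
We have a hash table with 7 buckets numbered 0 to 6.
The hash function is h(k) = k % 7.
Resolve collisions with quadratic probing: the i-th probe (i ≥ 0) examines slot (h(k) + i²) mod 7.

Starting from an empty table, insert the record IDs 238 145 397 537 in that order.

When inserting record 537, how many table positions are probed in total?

238: h=0 -> slot 0
145: h=5 -> slot 5
397: h=5, probe 5,6 -> slot 6
537: h=5, probe 5,6,2 -> slot 2
Table: [238, ∅, 537, ∅, ∅, 145, 397]

3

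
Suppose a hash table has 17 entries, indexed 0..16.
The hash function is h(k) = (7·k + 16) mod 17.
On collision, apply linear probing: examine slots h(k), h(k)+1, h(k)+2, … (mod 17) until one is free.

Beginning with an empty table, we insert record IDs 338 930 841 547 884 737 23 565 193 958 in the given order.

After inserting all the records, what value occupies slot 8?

338 hashes to 2; slot 2 is free => place at 2.
930 hashes to 15; slot 15 is free => place at 15.
841 hashes to 4; slot 4 is free => place at 4.
547 hashes to 3; slot 3 is free => place at 3.
884 hashes to 16; slot 16 is free => place at 16.
737 hashes to 7; slot 7 is free => place at 7.
23 hashes to 7; 7 taken => place at 8.
565 hashes to 10; slot 10 is free => place at 10.
193 hashes to 7; 7,8 taken => place at 9.
958 hashes to 7; 7,8,9,10 taken => place at 11.
Table: [., ., 338, 547, 841, ., ., 737, 23, 193, 565, 958, ., ., ., 930, 884]

23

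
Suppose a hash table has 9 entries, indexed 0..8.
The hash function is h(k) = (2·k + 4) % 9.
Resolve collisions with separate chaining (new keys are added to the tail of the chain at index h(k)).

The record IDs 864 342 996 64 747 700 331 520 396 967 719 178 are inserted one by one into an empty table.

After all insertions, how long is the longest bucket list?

864 -> bucket 4
342 -> bucket 4 (collision)
996 -> bucket 7
64 -> bucket 6
747 -> bucket 4 (collision)
700 -> bucket 0
331 -> bucket 0 (collision)
520 -> bucket 0 (collision)
396 -> bucket 4 (collision)
967 -> bucket 3
719 -> bucket 2
178 -> bucket 0 (collision)
Final buckets:
0: 700 -> 331 -> 520 -> 178
1: —
2: 719
3: 967
4: 864 -> 342 -> 747 -> 396
5: —
6: 64
7: 996
8: —

4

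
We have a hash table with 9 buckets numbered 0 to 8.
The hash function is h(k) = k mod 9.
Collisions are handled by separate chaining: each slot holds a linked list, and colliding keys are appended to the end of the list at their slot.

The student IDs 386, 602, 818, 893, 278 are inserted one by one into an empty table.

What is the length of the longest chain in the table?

Insert 386: h=8, bucket 8 empty → new chain.
Insert 602: h=8, bucket 8 nonempty → append to chain.
Insert 818: h=8, bucket 8 nonempty → append to chain.
Insert 893: h=2, bucket 2 empty → new chain.
Insert 278: h=8, bucket 8 nonempty → append to chain.
Final buckets:
0: —
1: —
2: 893
3: —
4: —
5: —
6: —
7: —
8: 386 -> 602 -> 818 -> 278

4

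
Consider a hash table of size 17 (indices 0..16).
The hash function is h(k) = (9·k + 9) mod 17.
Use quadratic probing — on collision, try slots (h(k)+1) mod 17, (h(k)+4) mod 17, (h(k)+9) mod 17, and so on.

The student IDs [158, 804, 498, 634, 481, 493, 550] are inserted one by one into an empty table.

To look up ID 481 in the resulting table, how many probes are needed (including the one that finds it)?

5

158 hashes to 3; slot 3 is free → place at 3.
804 hashes to 3; 3 taken → place at 4.
498 hashes to 3; 3,4 taken → place at 7.
634 hashes to 3; 3,4,7 taken → place at 12.
481 hashes to 3; 3,4,7,12 taken → place at 2.
493 hashes to 9; slot 9 is free → place at 9.
550 hashes to 12; 12 taken → place at 13.
Table: [_, _, 481, 158, 804, _, _, 498, _, 493, _, _, 634, 550, _, _, _]
Lookup 481: h=3, probe 3,4,7,12,2 → found at 2.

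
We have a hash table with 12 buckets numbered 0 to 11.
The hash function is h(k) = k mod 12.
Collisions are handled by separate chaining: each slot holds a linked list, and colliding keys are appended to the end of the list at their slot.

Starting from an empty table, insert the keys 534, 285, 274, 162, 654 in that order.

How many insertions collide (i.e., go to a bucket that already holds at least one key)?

Insert 534: h=6, bucket 6 empty → new chain.
Insert 285: h=9, bucket 9 empty → new chain.
Insert 274: h=10, bucket 10 empty → new chain.
Insert 162: h=6, bucket 6 nonempty → append to chain.
Insert 654: h=6, bucket 6 nonempty → append to chain.
Final buckets:
0: -
1: -
2: -
3: -
4: -
5: -
6: 534 -> 162 -> 654
7: -
8: -
9: 285
10: 274
11: -

2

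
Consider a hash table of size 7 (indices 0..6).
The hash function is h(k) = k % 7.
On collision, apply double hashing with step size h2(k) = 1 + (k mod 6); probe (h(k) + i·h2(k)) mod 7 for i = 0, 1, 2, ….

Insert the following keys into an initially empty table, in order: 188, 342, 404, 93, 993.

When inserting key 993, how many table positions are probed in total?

2

Insert 188: h=6, slot 6 empty → index 6.
Insert 342: h=6, h2=1, slot 6 occupied → index 0.
Insert 404: h=5, slot 5 empty → index 5.
Insert 93: h=2, slot 2 empty → index 2.
Insert 993: h=6, h2=4, slot 6 occupied → index 3.
Table: [342, _, 93, 993, _, 404, 188]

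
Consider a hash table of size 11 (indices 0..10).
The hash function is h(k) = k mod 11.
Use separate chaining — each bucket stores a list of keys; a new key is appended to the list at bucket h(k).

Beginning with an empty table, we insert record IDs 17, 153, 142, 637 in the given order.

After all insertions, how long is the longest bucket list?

17 -> bucket 6
153 -> bucket 10
142 -> bucket 10 (collision)
637 -> bucket 10 (collision)
Final buckets:
0: -
1: -
2: -
3: -
4: -
5: -
6: 17
7: -
8: -
9: -
10: 153 -> 142 -> 637

3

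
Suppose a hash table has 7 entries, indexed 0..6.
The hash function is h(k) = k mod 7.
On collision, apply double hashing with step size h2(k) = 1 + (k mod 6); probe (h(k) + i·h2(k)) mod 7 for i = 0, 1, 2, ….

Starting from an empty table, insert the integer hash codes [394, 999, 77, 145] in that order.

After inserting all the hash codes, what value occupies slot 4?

145

394 hashes to 2; slot 2 is free => place at 2.
999 hashes to 5; slot 5 is free => place at 5.
77 hashes to 0; slot 0 is free => place at 0.
145 hashes to 5, h2=2; 5,0,2 taken => place at 4.
Table: [77, -, 394, -, 145, 999, -]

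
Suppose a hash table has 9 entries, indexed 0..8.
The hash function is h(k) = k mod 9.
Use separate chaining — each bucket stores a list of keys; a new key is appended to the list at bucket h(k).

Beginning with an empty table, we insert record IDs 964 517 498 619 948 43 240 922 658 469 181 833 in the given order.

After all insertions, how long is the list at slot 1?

964 → bucket 1
517 → bucket 4
498 → bucket 3
619 → bucket 7
948 → bucket 3 (collision)
43 → bucket 7 (collision)
240 → bucket 6
922 → bucket 4 (collision)
658 → bucket 1 (collision)
469 → bucket 1 (collision)
181 → bucket 1 (collision)
833 → bucket 5
Final buckets:
0: ∅
1: 964 -> 658 -> 469 -> 181
2: ∅
3: 498 -> 948
4: 517 -> 922
5: 833
6: 240
7: 619 -> 43
8: ∅

4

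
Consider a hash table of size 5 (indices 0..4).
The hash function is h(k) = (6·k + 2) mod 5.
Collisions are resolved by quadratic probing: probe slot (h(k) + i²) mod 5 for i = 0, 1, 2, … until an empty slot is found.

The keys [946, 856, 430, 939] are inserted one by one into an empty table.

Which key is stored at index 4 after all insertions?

856

Insert 946: h=3, slot 3 empty -> index 3.
Insert 856: h=3, slot 3 occupied -> index 4.
Insert 430: h=2, slot 2 empty -> index 2.
Insert 939: h=1, slot 1 empty -> index 1.
Table: [∅, 939, 430, 946, 856]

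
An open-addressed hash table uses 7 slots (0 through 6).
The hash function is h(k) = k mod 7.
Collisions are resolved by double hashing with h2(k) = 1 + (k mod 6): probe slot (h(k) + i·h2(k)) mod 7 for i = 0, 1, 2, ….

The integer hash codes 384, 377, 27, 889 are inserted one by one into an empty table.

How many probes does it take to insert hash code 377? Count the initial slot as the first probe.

384: h=6 → slot 6
377: h=6, h2=6, probe 6,5 → slot 5
27: h=6, h2=4, probe 6,3 → slot 3
889: h=0 → slot 0
Table: [889, _, _, 27, _, 377, 384]

2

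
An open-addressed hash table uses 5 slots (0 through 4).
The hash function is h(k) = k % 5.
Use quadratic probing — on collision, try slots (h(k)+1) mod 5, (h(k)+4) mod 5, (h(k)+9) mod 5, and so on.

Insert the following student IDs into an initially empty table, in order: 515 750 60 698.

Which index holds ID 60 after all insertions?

4

515: h=0 -> slot 0
750: h=0, probe 0,1 -> slot 1
60: h=0, probe 0,1,4 -> slot 4
698: h=3 -> slot 3
Table: [515, 750, ∅, 698, 60]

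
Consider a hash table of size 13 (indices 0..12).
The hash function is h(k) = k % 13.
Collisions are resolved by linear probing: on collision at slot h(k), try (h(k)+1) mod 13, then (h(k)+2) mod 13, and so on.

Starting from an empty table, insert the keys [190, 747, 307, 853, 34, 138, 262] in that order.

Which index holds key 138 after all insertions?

12

190 hashes to 8; slot 8 is free → place at 8.
747 hashes to 6; slot 6 is free → place at 6.
307 hashes to 8; 8 taken → place at 9.
853 hashes to 8; 8,9 taken → place at 10.
34 hashes to 8; 8,9,10 taken → place at 11.
138 hashes to 8; 8,9,10,11 taken → place at 12.
262 hashes to 2; slot 2 is free → place at 2.
Table: [., ., 262, ., ., ., 747, ., 190, 307, 853, 34, 138]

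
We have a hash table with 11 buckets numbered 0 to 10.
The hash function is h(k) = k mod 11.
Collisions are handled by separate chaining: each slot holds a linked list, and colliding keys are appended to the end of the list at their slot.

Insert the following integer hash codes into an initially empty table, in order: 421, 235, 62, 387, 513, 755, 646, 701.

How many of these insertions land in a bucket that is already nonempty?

3

421 -> bucket 3
235 -> bucket 4
62 -> bucket 7
387 -> bucket 2
513 -> bucket 7 (collision)
755 -> bucket 7 (collision)
646 -> bucket 8
701 -> bucket 8 (collision)
Final buckets:
0: .
1: .
2: 387
3: 421
4: 235
5: .
6: .
7: 62 -> 513 -> 755
8: 646 -> 701
9: .
10: .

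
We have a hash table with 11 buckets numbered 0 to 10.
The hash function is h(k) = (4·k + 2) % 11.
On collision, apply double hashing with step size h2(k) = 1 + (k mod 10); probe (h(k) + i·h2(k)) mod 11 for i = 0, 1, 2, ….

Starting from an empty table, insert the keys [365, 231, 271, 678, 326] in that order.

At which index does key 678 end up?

6

365 hashes to 10; slot 10 is free -> place at 10.
231 hashes to 2; slot 2 is free -> place at 2.
271 hashes to 8; slot 8 is free -> place at 8.
678 hashes to 8, h2=9; 8 taken -> place at 6.
326 hashes to 8, h2=7; 8 taken -> place at 4.
Table: [_, _, 231, _, 326, _, 678, _, 271, _, 365]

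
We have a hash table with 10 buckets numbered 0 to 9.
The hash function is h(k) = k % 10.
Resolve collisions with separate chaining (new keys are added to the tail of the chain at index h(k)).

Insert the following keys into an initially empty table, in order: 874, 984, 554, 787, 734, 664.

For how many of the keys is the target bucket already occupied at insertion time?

4

Insert 874: h=4, bucket 4 empty -> new chain.
Insert 984: h=4, bucket 4 nonempty -> append to chain.
Insert 554: h=4, bucket 4 nonempty -> append to chain.
Insert 787: h=7, bucket 7 empty -> new chain.
Insert 734: h=4, bucket 4 nonempty -> append to chain.
Insert 664: h=4, bucket 4 nonempty -> append to chain.
Final buckets:
0: —
1: —
2: —
3: —
4: 874 -> 984 -> 554 -> 734 -> 664
5: —
6: —
7: 787
8: —
9: —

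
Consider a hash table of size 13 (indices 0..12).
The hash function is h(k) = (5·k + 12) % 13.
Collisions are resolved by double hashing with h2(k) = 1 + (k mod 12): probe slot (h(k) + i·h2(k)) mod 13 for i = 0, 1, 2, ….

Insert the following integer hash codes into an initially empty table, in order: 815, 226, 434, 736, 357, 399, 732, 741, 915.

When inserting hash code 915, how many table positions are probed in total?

2

815: h=5 => slot 5
226: h=11 => slot 11
434: h=11, h2=3, probe 11,1 => slot 1
736: h=0 => slot 0
357: h=3 => slot 3
399: h=5, h2=4, probe 5,9 => slot 9
732: h=6 => slot 6
741: h=12 => slot 12
915: h=11, h2=4, probe 11,2 => slot 2
Table: [736, 434, 915, 357, ., 815, 732, ., ., 399, ., 226, 741]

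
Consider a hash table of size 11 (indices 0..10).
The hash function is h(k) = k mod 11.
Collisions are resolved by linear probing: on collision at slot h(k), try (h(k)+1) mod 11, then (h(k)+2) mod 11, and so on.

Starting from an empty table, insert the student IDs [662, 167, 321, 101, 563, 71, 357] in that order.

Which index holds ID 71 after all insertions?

7

662: h=2 => slot 2
167: h=2, probe 2,3 => slot 3
321: h=2, probe 2,3,4 => slot 4
101: h=2, probe 2,3,4,5 => slot 5
563: h=2, probe 2,3,4,5,6 => slot 6
71: h=5, probe 5,6,7 => slot 7
357: h=5, probe 5,6,7,8 => slot 8
Table: [_, _, 662, 167, 321, 101, 563, 71, 357, _, _]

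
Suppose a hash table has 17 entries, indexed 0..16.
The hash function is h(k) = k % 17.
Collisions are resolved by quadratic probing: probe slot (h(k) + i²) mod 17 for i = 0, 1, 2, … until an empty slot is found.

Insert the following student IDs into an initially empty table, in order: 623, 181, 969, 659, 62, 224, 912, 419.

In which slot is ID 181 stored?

Insert 623: h=11, slot 11 empty → index 11.
Insert 181: h=11, slot 11 occupied → index 12.
Insert 969: h=0, slot 0 empty → index 0.
Insert 659: h=13, slot 13 empty → index 13.
Insert 62: h=11, slots 11,12 occupied → index 15.
Insert 224: h=3, slot 3 empty → index 3.
Insert 912: h=11, slots 11,12,15,3 occupied → index 10.
Insert 419: h=11, slots 11,12,15,3,10 occupied → index 2.
Table: [969, ∅, 419, 224, ∅, ∅, ∅, ∅, ∅, ∅, 912, 623, 181, 659, ∅, 62, ∅]

12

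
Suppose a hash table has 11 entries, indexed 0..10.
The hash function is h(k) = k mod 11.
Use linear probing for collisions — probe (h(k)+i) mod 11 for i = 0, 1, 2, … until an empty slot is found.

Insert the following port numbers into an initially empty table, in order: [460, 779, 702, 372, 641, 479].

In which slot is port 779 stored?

460 hashes to 9; slot 9 is free => place at 9.
779 hashes to 9; 9 taken => place at 10.
702 hashes to 9; 9,10 taken => place at 0.
372 hashes to 9; 9,10,0 taken => place at 1.
641 hashes to 3; slot 3 is free => place at 3.
479 hashes to 6; slot 6 is free => place at 6.
Table: [702, 372, _, 641, _, _, 479, _, _, 460, 779]

10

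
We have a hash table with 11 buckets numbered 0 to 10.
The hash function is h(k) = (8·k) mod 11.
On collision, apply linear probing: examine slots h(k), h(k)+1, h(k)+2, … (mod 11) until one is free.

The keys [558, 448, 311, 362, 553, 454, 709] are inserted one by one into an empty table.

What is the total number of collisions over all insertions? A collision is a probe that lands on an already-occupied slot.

6

Insert 558: h=9, slot 9 empty -> index 9.
Insert 448: h=9, slot 9 occupied -> index 10.
Insert 311: h=2, slot 2 empty -> index 2.
Insert 362: h=3, slot 3 empty -> index 3.
Insert 553: h=2, slots 2,3 occupied -> index 4.
Insert 454: h=2, slots 2,3,4 occupied -> index 5.
Insert 709: h=7, slot 7 empty -> index 7.
Table: [—, —, 311, 362, 553, 454, —, 709, —, 558, 448]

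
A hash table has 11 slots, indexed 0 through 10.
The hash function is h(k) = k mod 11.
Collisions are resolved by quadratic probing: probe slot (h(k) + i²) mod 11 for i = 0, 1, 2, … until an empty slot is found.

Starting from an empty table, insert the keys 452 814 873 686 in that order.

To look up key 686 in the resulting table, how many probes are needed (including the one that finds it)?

2

452: h=1 -> slot 1
814: h=0 -> slot 0
873: h=4 -> slot 4
686: h=4, probe 4,5 -> slot 5
Table: [814, 452, ., ., 873, 686, ., ., ., ., .]
Lookup 686: h=4, probe 4,5 → found at 5.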